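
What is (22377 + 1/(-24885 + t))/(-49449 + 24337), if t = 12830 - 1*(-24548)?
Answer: -139777931/156862108 ≈ -0.89109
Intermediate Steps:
t = 37378 (t = 12830 + 24548 = 37378)
(22377 + 1/(-24885 + t))/(-49449 + 24337) = (22377 + 1/(-24885 + 37378))/(-49449 + 24337) = (22377 + 1/12493)/(-25112) = (22377 + 1/12493)*(-1/25112) = (279555862/12493)*(-1/25112) = -139777931/156862108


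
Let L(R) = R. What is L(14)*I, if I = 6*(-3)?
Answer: -252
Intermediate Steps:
I = -18
L(14)*I = 14*(-18) = -252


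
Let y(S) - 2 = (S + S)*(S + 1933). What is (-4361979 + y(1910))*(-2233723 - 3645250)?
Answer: -60660907163359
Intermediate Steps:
y(S) = 2 + 2*S*(1933 + S) (y(S) = 2 + (S + S)*(S + 1933) = 2 + (2*S)*(1933 + S) = 2 + 2*S*(1933 + S))
(-4361979 + y(1910))*(-2233723 - 3645250) = (-4361979 + (2 + 2*1910**2 + 3866*1910))*(-2233723 - 3645250) = (-4361979 + (2 + 2*3648100 + 7384060))*(-5878973) = (-4361979 + (2 + 7296200 + 7384060))*(-5878973) = (-4361979 + 14680262)*(-5878973) = 10318283*(-5878973) = -60660907163359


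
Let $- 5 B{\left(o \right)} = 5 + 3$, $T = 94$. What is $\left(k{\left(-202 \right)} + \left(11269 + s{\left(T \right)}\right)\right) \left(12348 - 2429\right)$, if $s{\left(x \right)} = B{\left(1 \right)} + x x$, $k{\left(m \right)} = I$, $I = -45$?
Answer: $\frac{994796348}{5} \approx 1.9896 \cdot 10^{8}$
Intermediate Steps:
$k{\left(m \right)} = -45$
$B{\left(o \right)} = - \frac{8}{5}$ ($B{\left(o \right)} = - \frac{5 + 3}{5} = \left(- \frac{1}{5}\right) 8 = - \frac{8}{5}$)
$s{\left(x \right)} = - \frac{8}{5} + x^{2}$ ($s{\left(x \right)} = - \frac{8}{5} + x x = - \frac{8}{5} + x^{2}$)
$\left(k{\left(-202 \right)} + \left(11269 + s{\left(T \right)}\right)\right) \left(12348 - 2429\right) = \left(-45 + \left(11269 - \left(\frac{8}{5} - 94^{2}\right)\right)\right) \left(12348 - 2429\right) = \left(-45 + \left(11269 + \left(- \frac{8}{5} + 8836\right)\right)\right) 9919 = \left(-45 + \left(11269 + \frac{44172}{5}\right)\right) 9919 = \left(-45 + \frac{100517}{5}\right) 9919 = \frac{100292}{5} \cdot 9919 = \frac{994796348}{5}$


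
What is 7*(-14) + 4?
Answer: -94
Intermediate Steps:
7*(-14) + 4 = -98 + 4 = -94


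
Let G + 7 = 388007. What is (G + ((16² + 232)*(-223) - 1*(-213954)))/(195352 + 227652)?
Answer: 246565/211502 ≈ 1.1658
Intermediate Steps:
G = 388000 (G = -7 + 388007 = 388000)
(G + ((16² + 232)*(-223) - 1*(-213954)))/(195352 + 227652) = (388000 + ((16² + 232)*(-223) - 1*(-213954)))/(195352 + 227652) = (388000 + ((256 + 232)*(-223) + 213954))/423004 = (388000 + (488*(-223) + 213954))*(1/423004) = (388000 + (-108824 + 213954))*(1/423004) = (388000 + 105130)*(1/423004) = 493130*(1/423004) = 246565/211502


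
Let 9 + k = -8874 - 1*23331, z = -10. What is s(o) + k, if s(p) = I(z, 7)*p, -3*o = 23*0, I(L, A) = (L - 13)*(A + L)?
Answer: -32214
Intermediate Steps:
I(L, A) = (-13 + L)*(A + L)
o = 0 (o = -23*0/3 = -1/3*0 = 0)
s(p) = 69*p (s(p) = ((-10)**2 - 13*7 - 13*(-10) + 7*(-10))*p = (100 - 91 + 130 - 70)*p = 69*p)
k = -32214 (k = -9 + (-8874 - 1*23331) = -9 + (-8874 - 23331) = -9 - 32205 = -32214)
s(o) + k = 69*0 - 32214 = 0 - 32214 = -32214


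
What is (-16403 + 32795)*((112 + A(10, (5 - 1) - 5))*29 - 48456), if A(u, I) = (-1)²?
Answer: -740574168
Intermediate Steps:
A(u, I) = 1
(-16403 + 32795)*((112 + A(10, (5 - 1) - 5))*29 - 48456) = (-16403 + 32795)*((112 + 1)*29 - 48456) = 16392*(113*29 - 48456) = 16392*(3277 - 48456) = 16392*(-45179) = -740574168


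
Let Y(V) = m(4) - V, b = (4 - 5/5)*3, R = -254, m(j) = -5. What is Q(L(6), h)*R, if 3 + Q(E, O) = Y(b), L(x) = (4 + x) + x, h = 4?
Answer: 4318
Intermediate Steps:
L(x) = 4 + 2*x
b = 9 (b = (4 - 5*⅕)*3 = (4 - 1)*3 = 3*3 = 9)
Y(V) = -5 - V
Q(E, O) = -17 (Q(E, O) = -3 + (-5 - 1*9) = -3 + (-5 - 9) = -3 - 14 = -17)
Q(L(6), h)*R = -17*(-254) = 4318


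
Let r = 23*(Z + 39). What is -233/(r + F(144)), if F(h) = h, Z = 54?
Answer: -233/2283 ≈ -0.10206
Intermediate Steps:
r = 2139 (r = 23*(54 + 39) = 23*93 = 2139)
-233/(r + F(144)) = -233/(2139 + 144) = -233/2283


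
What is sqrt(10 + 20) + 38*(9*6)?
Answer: 2052 + sqrt(30) ≈ 2057.5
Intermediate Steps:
sqrt(10 + 20) + 38*(9*6) = sqrt(30) + 38*54 = sqrt(30) + 2052 = 2052 + sqrt(30)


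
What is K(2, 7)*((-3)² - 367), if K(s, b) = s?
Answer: -716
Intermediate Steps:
K(2, 7)*((-3)² - 367) = 2*((-3)² - 367) = 2*(9 - 367) = 2*(-358) = -716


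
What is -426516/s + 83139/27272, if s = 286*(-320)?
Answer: 85896543/11142560 ≈ 7.7089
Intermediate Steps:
s = -91520
-426516/s + 83139/27272 = -426516/(-91520) + 83139/27272 = -426516*(-1/91520) + 83139*(1/27272) = 106629/22880 + 11877/3896 = 85896543/11142560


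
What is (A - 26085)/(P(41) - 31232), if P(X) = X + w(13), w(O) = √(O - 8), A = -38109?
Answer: 1001137527/486439238 + 32097*√5/486439238 ≈ 2.0582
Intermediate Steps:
w(O) = √(-8 + O)
P(X) = X + √5 (P(X) = X + √(-8 + 13) = X + √5)
(A - 26085)/(P(41) - 31232) = (-38109 - 26085)/((41 + √5) - 31232) = -64194/(-31191 + √5)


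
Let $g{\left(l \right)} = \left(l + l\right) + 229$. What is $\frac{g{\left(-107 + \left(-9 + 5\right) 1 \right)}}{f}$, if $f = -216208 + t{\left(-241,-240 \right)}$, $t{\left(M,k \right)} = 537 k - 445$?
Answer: $- \frac{7}{345533} \approx -2.0259 \cdot 10^{-5}$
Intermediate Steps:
$g{\left(l \right)} = 229 + 2 l$ ($g{\left(l \right)} = 2 l + 229 = 229 + 2 l$)
$t{\left(M,k \right)} = -445 + 537 k$
$f = -345533$ ($f = -216208 + \left(-445 + 537 \left(-240\right)\right) = -216208 - 129325 = -345533$)
$\frac{g{\left(-107 + \left(-9 + 5\right) 1 \right)}}{f} = \frac{229 + 2 \left(-107 + \left(-9 + 5\right) 1\right)}{-345533} = \left(229 + 2 \left(-107 - 4\right)\right) \left(- \frac{1}{345533}\right) = \left(229 + 2 \left(-111\right)\right) \left(- \frac{1}{345533}\right) = \left(229 - 222\right) \left(- \frac{1}{345533}\right) = 7 \left(- \frac{1}{345533}\right) = - \frac{7}{345533}$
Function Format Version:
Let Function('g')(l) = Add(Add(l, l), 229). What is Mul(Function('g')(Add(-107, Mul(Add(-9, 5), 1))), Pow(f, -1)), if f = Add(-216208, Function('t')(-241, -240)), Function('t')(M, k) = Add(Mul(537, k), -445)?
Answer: Rational(-7, 345533) ≈ -2.0259e-5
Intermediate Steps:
Function('g')(l) = Add(229, Mul(2, l)) (Function('g')(l) = Add(Mul(2, l), 229) = Add(229, Mul(2, l)))
Function('t')(M, k) = Add(-445, Mul(537, k))
f = -345533 (f = Add(-216208, Add(-445, Mul(537, -240))) = Add(-216208, Add(-445, -128880)) = Add(-216208, -129325) = -345533)
Mul(Function('g')(Add(-107, Mul(Add(-9, 5), 1))), Pow(f, -1)) = Mul(Add(229, Mul(2, Add(-107, Mul(Add(-9, 5), 1)))), Pow(-345533, -1)) = Mul(Add(229, Mul(2, Add(-107, Mul(-4, 1)))), Rational(-1, 345533)) = Mul(Add(229, Mul(2, Add(-107, -4))), Rational(-1, 345533)) = Mul(Add(229, Mul(2, -111)), Rational(-1, 345533)) = Mul(Add(229, -222), Rational(-1, 345533)) = Mul(7, Rational(-1, 345533)) = Rational(-7, 345533)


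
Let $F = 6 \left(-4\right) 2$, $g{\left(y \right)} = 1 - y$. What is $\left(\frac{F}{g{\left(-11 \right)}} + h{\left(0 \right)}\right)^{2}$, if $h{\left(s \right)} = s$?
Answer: $16$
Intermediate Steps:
$F = -48$ ($F = \left(-24\right) 2 = -48$)
$\left(\frac{F}{g{\left(-11 \right)}} + h{\left(0 \right)}\right)^{2} = \left(- \frac{48}{1 - -11} + 0\right)^{2} = \left(- \frac{48}{1 + 11} + 0\right)^{2} = \left(- \frac{48}{12} + 0\right)^{2} = \left(\left(-48\right) \frac{1}{12} + 0\right)^{2} = \left(-4 + 0\right)^{2} = \left(-4\right)^{2} = 16$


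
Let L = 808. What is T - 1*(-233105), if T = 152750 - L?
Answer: 385047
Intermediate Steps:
T = 151942 (T = 152750 - 1*808 = 152750 - 808 = 151942)
T - 1*(-233105) = 151942 - 1*(-233105) = 151942 + 233105 = 385047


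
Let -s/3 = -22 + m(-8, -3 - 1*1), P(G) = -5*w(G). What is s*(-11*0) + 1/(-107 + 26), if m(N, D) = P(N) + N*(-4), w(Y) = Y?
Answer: -1/81 ≈ -0.012346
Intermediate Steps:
P(G) = -5*G
m(N, D) = -9*N (m(N, D) = -5*N + N*(-4) = -5*N - 4*N = -9*N)
s = -150 (s = -3*(-22 - 9*(-8)) = -3*(-22 + 72) = -3*50 = -150)
s*(-11*0) + 1/(-107 + 26) = -(-1650)*0 + 1/(-107 + 26) = -150*0 + 1/(-81) = 0 - 1/81 = -1/81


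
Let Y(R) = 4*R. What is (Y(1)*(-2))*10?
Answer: -80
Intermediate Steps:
(Y(1)*(-2))*10 = ((4*1)*(-2))*10 = (4*(-2))*10 = -8*10 = -80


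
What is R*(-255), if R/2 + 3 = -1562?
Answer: 798150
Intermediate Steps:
R = -3130 (R = -6 + 2*(-1562) = -6 - 3124 = -3130)
R*(-255) = -3130*(-255) = 798150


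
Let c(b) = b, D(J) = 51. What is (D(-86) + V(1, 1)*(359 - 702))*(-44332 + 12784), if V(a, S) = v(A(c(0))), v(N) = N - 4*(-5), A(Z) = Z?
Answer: 214810332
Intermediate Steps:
v(N) = 20 + N (v(N) = N + 20 = 20 + N)
V(a, S) = 20 (V(a, S) = 20 + 0 = 20)
(D(-86) + V(1, 1)*(359 - 702))*(-44332 + 12784) = (51 + 20*(359 - 702))*(-44332 + 12784) = (51 + 20*(-343))*(-31548) = (51 - 6860)*(-31548) = -6809*(-31548) = 214810332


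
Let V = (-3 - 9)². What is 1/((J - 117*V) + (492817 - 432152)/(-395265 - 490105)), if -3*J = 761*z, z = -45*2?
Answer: 177074/1059244535 ≈ 0.00016717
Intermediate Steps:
z = -90
V = 144 (V = (-12)² = 144)
J = 22830 (J = -761*(-90)/3 = -⅓*(-68490) = 22830)
1/((J - 117*V) + (492817 - 432152)/(-395265 - 490105)) = 1/((22830 - 117*144) + (492817 - 432152)/(-395265 - 490105)) = 1/((22830 - 1*16848) + 60665/(-885370)) = 1/((22830 - 16848) + 60665*(-1/885370)) = 1/(5982 - 12133/177074) = 1/(1059244535/177074) = 177074/1059244535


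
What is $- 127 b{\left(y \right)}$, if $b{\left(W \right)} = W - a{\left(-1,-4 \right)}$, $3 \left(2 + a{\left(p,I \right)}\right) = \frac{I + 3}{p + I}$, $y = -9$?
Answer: $\frac{13462}{15} \approx 897.47$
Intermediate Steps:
$a{\left(p,I \right)} = -2 + \frac{3 + I}{3 \left(I + p\right)}$ ($a{\left(p,I \right)} = -2 + \frac{\left(I + 3\right) \frac{1}{p + I}}{3} = -2 + \frac{\left(3 + I\right) \frac{1}{I + p}}{3} = -2 + \frac{\frac{1}{I + p} \left(3 + I\right)}{3} = -2 + \frac{3 + I}{3 \left(I + p\right)}$)
$b{\left(W \right)} = \frac{29}{15} + W$ ($b{\left(W \right)} = W - \frac{1 - -2 - - \frac{20}{3}}{-4 - 1} = W - \frac{1 + 2 + \frac{20}{3}}{-5} = W - \left(- \frac{1}{5}\right) \frac{29}{3} = W - - \frac{29}{15} = W + \frac{29}{15} = \frac{29}{15} + W$)
$- 127 b{\left(y \right)} = - 127 \left(\frac{29}{15} - 9\right) = \left(-127\right) \left(- \frac{106}{15}\right) = \frac{13462}{15}$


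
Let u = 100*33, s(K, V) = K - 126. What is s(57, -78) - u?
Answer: -3369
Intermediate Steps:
s(K, V) = -126 + K
u = 3300
s(57, -78) - u = (-126 + 57) - 1*3300 = -69 - 3300 = -3369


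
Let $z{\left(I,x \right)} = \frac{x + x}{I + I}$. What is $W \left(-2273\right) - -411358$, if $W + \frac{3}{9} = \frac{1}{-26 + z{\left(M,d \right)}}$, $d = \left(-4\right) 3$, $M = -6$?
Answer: $\frac{3297683}{8} \approx 4.1221 \cdot 10^{5}$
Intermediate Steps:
$d = -12$
$z{\left(I,x \right)} = \frac{x}{I}$ ($z{\left(I,x \right)} = \frac{2 x}{2 I} = 2 x \frac{1}{2 I} = \frac{x}{I}$)
$W = - \frac{3}{8}$ ($W = - \frac{1}{3} + \frac{1}{-26 - \frac{12}{-6}} = - \frac{1}{3} + \frac{1}{-26 - -2} = - \frac{1}{3} + \frac{1}{-26 + 2} = - \frac{1}{3} + \frac{1}{-24} = - \frac{1}{3} - \frac{1}{24} = - \frac{3}{8} \approx -0.375$)
$W \left(-2273\right) - -411358 = \left(- \frac{3}{8}\right) \left(-2273\right) - -411358 = \frac{6819}{8} + 411358 = \frac{3297683}{8}$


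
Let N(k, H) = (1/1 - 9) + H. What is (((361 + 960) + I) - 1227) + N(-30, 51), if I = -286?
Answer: -149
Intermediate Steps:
N(k, H) = -8 + H (N(k, H) = (1 - 9) + H = -8 + H)
(((361 + 960) + I) - 1227) + N(-30, 51) = (((361 + 960) - 286) - 1227) + (-8 + 51) = ((1321 - 286) - 1227) + 43 = (1035 - 1227) + 43 = -192 + 43 = -149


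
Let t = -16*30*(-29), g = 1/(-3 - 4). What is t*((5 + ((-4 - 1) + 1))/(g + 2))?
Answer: 97440/13 ≈ 7495.4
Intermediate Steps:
g = -⅐ (g = 1/(-7) = -⅐ ≈ -0.14286)
t = 13920 (t = -480*(-29) = 13920)
t*((5 + ((-4 - 1) + 1))/(g + 2)) = 13920*((5 + ((-4 - 1) + 1))/(-⅐ + 2)) = 13920*((5 + (-5 + 1))/(13/7)) = 13920*((5 - 4)*(7/13)) = 13920*(1*(7/13)) = 13920*(7/13) = 97440/13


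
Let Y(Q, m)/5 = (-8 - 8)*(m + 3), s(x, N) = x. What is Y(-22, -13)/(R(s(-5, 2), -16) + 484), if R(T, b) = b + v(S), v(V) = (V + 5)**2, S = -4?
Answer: 800/469 ≈ 1.7058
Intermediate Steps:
v(V) = (5 + V)**2
R(T, b) = 1 + b (R(T, b) = b + (5 - 4)**2 = b + 1**2 = b + 1 = 1 + b)
Y(Q, m) = -240 - 80*m (Y(Q, m) = 5*((-8 - 8)*(m + 3)) = 5*(-16*(3 + m)) = 5*(-48 - 16*m) = -240 - 80*m)
Y(-22, -13)/(R(s(-5, 2), -16) + 484) = (-240 - 80*(-13))/((1 - 16) + 484) = (-240 + 1040)/(-15 + 484) = 800/469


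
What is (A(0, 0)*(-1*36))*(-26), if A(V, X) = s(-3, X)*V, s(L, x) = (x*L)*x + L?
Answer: 0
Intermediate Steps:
s(L, x) = L + L*x² (s(L, x) = (L*x)*x + L = L*x² + L = L + L*x²)
A(V, X) = V*(-3 - 3*X²) (A(V, X) = (-3*(1 + X²))*V = (-3 - 3*X²)*V = V*(-3 - 3*X²))
(A(0, 0)*(-1*36))*(-26) = ((3*0*(-1 - 1*0²))*(-1*36))*(-26) = ((3*0*(-1 - 1*0))*(-36))*(-26) = ((3*0*(-1 + 0))*(-36))*(-26) = ((3*0*(-1))*(-36))*(-26) = (0*(-36))*(-26) = 0*(-26) = 0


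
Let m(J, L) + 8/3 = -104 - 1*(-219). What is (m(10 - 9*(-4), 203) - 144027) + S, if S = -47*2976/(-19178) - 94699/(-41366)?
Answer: -3982408284865/27673854 ≈ -1.4391e+5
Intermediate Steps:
S = 88396309/9224618 (S = -139872*(-1/19178) - 94699*(-1/41366) = 69936/9589 + 94699/41366 = 88396309/9224618 ≈ 9.5827)
m(J, L) = 337/3 (m(J, L) = -8/3 + (-104 - 1*(-219)) = -8/3 + (-104 + 219) = -8/3 + 115 = 337/3)
(m(10 - 9*(-4), 203) - 144027) + S = (337/3 - 144027) + 88396309/9224618 = -431744/3 + 88396309/9224618 = -3982408284865/27673854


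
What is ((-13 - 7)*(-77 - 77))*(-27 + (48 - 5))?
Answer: 49280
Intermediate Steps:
((-13 - 7)*(-77 - 77))*(-27 + (48 - 5)) = (-20*(-154))*(-27 + 43) = 3080*16 = 49280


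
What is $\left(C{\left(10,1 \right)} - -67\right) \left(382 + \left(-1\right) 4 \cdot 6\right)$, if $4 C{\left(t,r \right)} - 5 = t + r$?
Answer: $25418$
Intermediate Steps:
$C{\left(t,r \right)} = \frac{5}{4} + \frac{r}{4} + \frac{t}{4}$ ($C{\left(t,r \right)} = \frac{5}{4} + \frac{t + r}{4} = \frac{5}{4} + \frac{r + t}{4} = \frac{5}{4} + \left(\frac{r}{4} + \frac{t}{4}\right) = \frac{5}{4} + \frac{r}{4} + \frac{t}{4}$)
$\left(C{\left(10,1 \right)} - -67\right) \left(382 + \left(-1\right) 4 \cdot 6\right) = \left(\left(\frac{5}{4} + \frac{1}{4} \cdot 1 + \frac{1}{4} \cdot 10\right) - -67\right) \left(382 + \left(-1\right) 4 \cdot 6\right) = \left(\left(\frac{5}{4} + \frac{1}{4} + \frac{5}{2}\right) + 67\right) \left(382 - 24\right) = \left(4 + 67\right) \left(382 - 24\right) = 71 \cdot 358 = 25418$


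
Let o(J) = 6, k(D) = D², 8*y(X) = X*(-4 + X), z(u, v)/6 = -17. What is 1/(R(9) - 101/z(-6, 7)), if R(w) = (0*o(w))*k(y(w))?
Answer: 102/101 ≈ 1.0099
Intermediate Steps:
z(u, v) = -102 (z(u, v) = 6*(-17) = -102)
y(X) = X*(-4 + X)/8 (y(X) = (X*(-4 + X))/8 = X*(-4 + X)/8)
R(w) = 0 (R(w) = (0*6)*(w*(-4 + w)/8)² = 0*(w²*(-4 + w)²/64) = 0)
1/(R(9) - 101/z(-6, 7)) = 1/(0 - 101/(-102)) = 1/(0 - 101*(-1/102)) = 1/(0 + 101/102) = 1/(101/102) = 102/101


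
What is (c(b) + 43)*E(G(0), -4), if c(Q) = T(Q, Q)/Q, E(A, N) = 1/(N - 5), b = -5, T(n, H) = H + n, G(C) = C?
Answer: -5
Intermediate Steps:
E(A, N) = 1/(-5 + N)
c(Q) = 2 (c(Q) = (Q + Q)/Q = (2*Q)/Q = 2)
(c(b) + 43)*E(G(0), -4) = (2 + 43)/(-5 - 4) = 45/(-9) = 45*(-1/9) = -5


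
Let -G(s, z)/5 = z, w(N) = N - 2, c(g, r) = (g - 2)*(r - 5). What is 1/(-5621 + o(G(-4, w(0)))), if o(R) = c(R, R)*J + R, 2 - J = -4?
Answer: -1/5371 ≈ -0.00018619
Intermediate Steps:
J = 6 (J = 2 - 1*(-4) = 2 + 4 = 6)
c(g, r) = (-5 + r)*(-2 + g) (c(g, r) = (-2 + g)*(-5 + r) = (-5 + r)*(-2 + g))
w(N) = -2 + N
G(s, z) = -5*z
o(R) = 60 - 41*R + 6*R**2 (o(R) = (10 - 5*R - 2*R + R*R)*6 + R = (10 - 5*R - 2*R + R**2)*6 + R = (10 + R**2 - 7*R)*6 + R = (60 - 42*R + 6*R**2) + R = 60 - 41*R + 6*R**2)
1/(-5621 + o(G(-4, w(0)))) = 1/(-5621 + (60 - (-205)*(-2 + 0) + 6*(-5*(-2 + 0))**2)) = 1/(-5621 + (60 - (-205)*(-2) + 6*(-5*(-2))**2)) = 1/(-5621 + (60 - 41*10 + 6*10**2)) = 1/(-5621 + (60 - 410 + 6*100)) = 1/(-5621 + (60 - 410 + 600)) = 1/(-5621 + 250) = 1/(-5371) = -1/5371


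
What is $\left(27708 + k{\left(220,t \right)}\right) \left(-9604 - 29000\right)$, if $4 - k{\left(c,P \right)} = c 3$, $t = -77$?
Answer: $-1044315408$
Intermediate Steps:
$k{\left(c,P \right)} = 4 - 3 c$ ($k{\left(c,P \right)} = 4 - c 3 = 4 - 3 c$)
$\left(27708 + k{\left(220,t \right)}\right) \left(-9604 - 29000\right) = \left(27708 + \left(4 - 660\right)\right) \left(-9604 - 29000\right) = \left(27708 + \left(4 - 660\right)\right) \left(-38604\right) = \left(27708 - 656\right) \left(-38604\right) = 27052 \left(-38604\right) = -1044315408$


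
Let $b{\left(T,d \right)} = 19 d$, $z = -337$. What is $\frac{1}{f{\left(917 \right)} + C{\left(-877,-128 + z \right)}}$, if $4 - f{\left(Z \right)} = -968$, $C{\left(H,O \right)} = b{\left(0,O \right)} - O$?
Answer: $- \frac{1}{7398} \approx -0.00013517$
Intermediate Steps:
$C{\left(H,O \right)} = 18 O$ ($C{\left(H,O \right)} = 19 O - O = 18 O$)
$f{\left(Z \right)} = 972$ ($f{\left(Z \right)} = 4 - -968 = 4 + 968 = 972$)
$\frac{1}{f{\left(917 \right)} + C{\left(-877,-128 + z \right)}} = \frac{1}{972 + 18 \left(-128 - 337\right)} = \frac{1}{972 + 18 \left(-465\right)} = \frac{1}{972 - 8370} = \frac{1}{-7398} = - \frac{1}{7398}$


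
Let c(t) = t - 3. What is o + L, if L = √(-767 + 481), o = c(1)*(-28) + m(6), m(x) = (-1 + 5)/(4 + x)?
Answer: 282/5 + I*√286 ≈ 56.4 + 16.912*I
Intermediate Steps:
m(x) = 4/(4 + x)
c(t) = -3 + t
o = 282/5 (o = (-3 + 1)*(-28) + 4/(4 + 6) = -2*(-28) + 4/10 = 56 + 4*(⅒) = 56 + ⅖ = 282/5 ≈ 56.400)
L = I*√286 (L = √(-286) = I*√286 ≈ 16.912*I)
o + L = 282/5 + I*√286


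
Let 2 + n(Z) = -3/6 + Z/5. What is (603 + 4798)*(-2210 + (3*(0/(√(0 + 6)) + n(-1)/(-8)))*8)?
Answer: -118924619/10 ≈ -1.1892e+7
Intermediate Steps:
n(Z) = -5/2 + Z/5 (n(Z) = -2 + (-3/6 + Z/5) = -2 + (-3*⅙ + Z*(⅕)) = -2 + (-½ + Z/5) = -5/2 + Z/5)
(603 + 4798)*(-2210 + (3*(0/(√(0 + 6)) + n(-1)/(-8)))*8) = (603 + 4798)*(-2210 + (3*(0/(√(0 + 6)) + (-5/2 + (⅕)*(-1))/(-8)))*8) = 5401*(-2210 + (3*(0/(√6) + (-5/2 - ⅕)*(-⅛)))*8) = 5401*(-2210 + (3*(0*(√6/6) - 27/10*(-⅛)))*8) = 5401*(-2210 + (3*(0 + 27/80))*8) = 5401*(-2210 + (3*(27/80))*8) = 5401*(-2210 + (81/80)*8) = 5401*(-2210 + 81/10) = 5401*(-22019/10) = -118924619/10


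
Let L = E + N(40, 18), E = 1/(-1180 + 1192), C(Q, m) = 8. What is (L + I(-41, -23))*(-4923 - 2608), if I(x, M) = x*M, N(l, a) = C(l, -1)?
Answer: -85951303/12 ≈ -7.1626e+6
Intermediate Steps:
N(l, a) = 8
I(x, M) = M*x
E = 1/12 ≈ 0.083333
L = 97/12 (L = 1/12 + 8 = 97/12 ≈ 8.0833)
(L + I(-41, -23))*(-4923 - 2608) = (97/12 - 23*(-41))*(-4923 - 2608) = (97/12 + 943)*(-7531) = (11413/12)*(-7531) = -85951303/12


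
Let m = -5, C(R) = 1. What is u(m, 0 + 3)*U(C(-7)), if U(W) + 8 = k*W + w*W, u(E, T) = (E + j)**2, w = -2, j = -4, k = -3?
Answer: -1053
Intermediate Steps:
u(E, T) = (-4 + E)**2 (u(E, T) = (E - 4)**2 = (-4 + E)**2)
U(W) = -8 - 5*W (U(W) = -8 + (-3*W - 2*W) = -8 - 5*W)
u(m, 0 + 3)*U(C(-7)) = (-4 - 5)**2*(-8 - 5*1) = (-9)**2*(-8 - 5) = 81*(-13) = -1053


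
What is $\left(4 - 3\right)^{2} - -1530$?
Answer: $1531$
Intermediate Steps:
$\left(4 - 3\right)^{2} - -1530 = 1^{2} + 1530 = 1 + 1530 = 1531$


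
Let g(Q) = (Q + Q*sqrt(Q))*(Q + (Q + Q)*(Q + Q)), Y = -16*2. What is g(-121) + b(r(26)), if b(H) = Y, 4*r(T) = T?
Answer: -7071635 - 77787633*I ≈ -7.0716e+6 - 7.7788e+7*I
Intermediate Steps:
r(T) = T/4
Y = -32
g(Q) = (Q + Q**(3/2))*(Q + 4*Q**2) (g(Q) = (Q + Q**(3/2))*(Q + (2*Q)*(2*Q)) = (Q + Q**(3/2))*(Q + 4*Q**2))
b(H) = -32
g(-121) + b(r(26)) = ((-121)**2 + (-121)**(5/2) + 4*(-121)**3 + 4*(-121)**(7/2)) - 32 = (14641 + 161051*I + 4*(-1771561) + 4*(-19487171*I)) - 32 = (14641 + 161051*I - 7086244 - 77948684*I) - 32 = (-7071603 - 77787633*I) - 32 = -7071635 - 77787633*I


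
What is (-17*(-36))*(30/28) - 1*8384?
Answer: -54098/7 ≈ -7728.3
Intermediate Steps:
(-17*(-36))*(30/28) - 1*8384 = 612*(30*(1/28)) - 8384 = 612*(15/14) - 8384 = 4590/7 - 8384 = -54098/7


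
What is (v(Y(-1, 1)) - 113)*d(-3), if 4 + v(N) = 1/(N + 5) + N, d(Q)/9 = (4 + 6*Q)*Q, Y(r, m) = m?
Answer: -43785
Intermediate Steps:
d(Q) = 9*Q*(4 + 6*Q) (d(Q) = 9*((4 + 6*Q)*Q) = 9*(Q*(4 + 6*Q)) = 9*Q*(4 + 6*Q))
v(N) = -4 + N + 1/(5 + N) (v(N) = -4 + (1/(N + 5) + N) = -4 + (1/(5 + N) + N) = -4 + (N + 1/(5 + N)) = -4 + N + 1/(5 + N))
(v(Y(-1, 1)) - 113)*d(-3) = ((-19 + 1 + 1²)/(5 + 1) - 113)*(18*(-3)*(2 + 3*(-3))) = ((-19 + 1 + 1)/6 - 113)*(18*(-3)*(2 - 9)) = ((⅙)*(-17) - 113)*(18*(-3)*(-7)) = (-17/6 - 113)*378 = -695/6*378 = -43785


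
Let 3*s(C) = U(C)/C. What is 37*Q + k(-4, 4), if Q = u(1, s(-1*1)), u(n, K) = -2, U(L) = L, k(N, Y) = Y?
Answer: -70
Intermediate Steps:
s(C) = ⅓ (s(C) = (C/C)/3 = (⅓)*1 = ⅓)
Q = -2
37*Q + k(-4, 4) = 37*(-2) + 4 = -74 + 4 = -70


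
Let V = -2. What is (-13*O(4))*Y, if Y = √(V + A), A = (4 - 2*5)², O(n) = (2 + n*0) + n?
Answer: -78*√34 ≈ -454.81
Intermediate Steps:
O(n) = 2 + n (O(n) = (2 + 0) + n = 2 + n)
A = 36 (A = (4 - 10)² = (-6)² = 36)
Y = √34 (Y = √(-2 + 36) = √34 ≈ 5.8309)
(-13*O(4))*Y = (-13*(2 + 4))*√34 = (-13*6)*√34 = -78*√34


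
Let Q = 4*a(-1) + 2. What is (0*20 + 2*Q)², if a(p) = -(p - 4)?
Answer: 1936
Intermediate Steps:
a(p) = 4 - p (a(p) = -(-4 + p) = 4 - p)
Q = 22 (Q = 4*(4 - 1*(-1)) + 2 = 4*(4 + 1) + 2 = 4*5 + 2 = 20 + 2 = 22)
(0*20 + 2*Q)² = (0*20 + 2*22)² = (0 + 44)² = 44² = 1936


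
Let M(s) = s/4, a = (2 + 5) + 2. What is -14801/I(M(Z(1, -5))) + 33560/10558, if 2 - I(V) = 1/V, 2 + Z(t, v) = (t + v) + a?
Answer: -234369877/10558 ≈ -22198.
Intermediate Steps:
a = 9 (a = 7 + 2 = 9)
Z(t, v) = 7 + t + v (Z(t, v) = -2 + ((t + v) + 9) = -2 + (9 + t + v) = 7 + t + v)
M(s) = s/4 (M(s) = s*(1/4) = s/4)
I(V) = 2 - 1/V
-14801/I(M(Z(1, -5))) + 33560/10558 = -14801/(2 - 1/((7 + 1 - 5)/4)) + 33560/10558 = -14801/(2 - 1/((1/4)*3)) + 33560*(1/10558) = -14801/(2 - 1/3/4) + 16780/5279 = -14801/(2 - 1*4/3) + 16780/5279 = -14801/(2 - 4/3) + 16780/5279 = -14801/2/3 + 16780/5279 = -14801*3/2 + 16780/5279 = -44403/2 + 16780/5279 = -234369877/10558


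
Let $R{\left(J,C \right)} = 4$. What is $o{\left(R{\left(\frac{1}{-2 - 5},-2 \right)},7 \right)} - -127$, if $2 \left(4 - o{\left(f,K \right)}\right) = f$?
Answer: $129$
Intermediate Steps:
$o{\left(f,K \right)} = 4 - \frac{f}{2}$
$o{\left(R{\left(\frac{1}{-2 - 5},-2 \right)},7 \right)} - -127 = \left(4 - 2\right) - -127 = \left(4 - 2\right) + 127 = 2 + 127 = 129$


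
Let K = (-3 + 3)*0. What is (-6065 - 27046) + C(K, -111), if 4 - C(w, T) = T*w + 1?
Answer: -33108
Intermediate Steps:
K = 0 (K = 0*0 = 0)
C(w, T) = 3 - T*w (C(w, T) = 4 - (T*w + 1) = 4 - (1 + T*w) = 4 + (-1 - T*w) = 3 - T*w)
(-6065 - 27046) + C(K, -111) = (-6065 - 27046) + (3 - 1*(-111)*0) = -33111 + (3 + 0) = -33111 + 3 = -33108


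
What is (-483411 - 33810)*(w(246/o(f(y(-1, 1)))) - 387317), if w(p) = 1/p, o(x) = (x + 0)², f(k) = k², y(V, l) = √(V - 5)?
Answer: 8213464825011/41 ≈ 2.0033e+11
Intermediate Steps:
y(V, l) = √(-5 + V)
o(x) = x²
(-483411 - 33810)*(w(246/o(f(y(-1, 1)))) - 387317) = (-483411 - 33810)*(1/(246/(((√(-5 - 1))²)²)) - 387317) = -517221*(1/(246/(((√(-6))²)²)) - 387317) = -517221*(1/(246/(((I*√6)²)²)) - 387317) = -517221*(1/(246/((-6)²)) - 387317) = -517221*(1/(246/36) - 387317) = -517221*(1/(246*(1/36)) - 387317) = -517221*(1/(41/6) - 387317) = -517221*(6/41 - 387317) = -517221*(-15879991/41) = 8213464825011/41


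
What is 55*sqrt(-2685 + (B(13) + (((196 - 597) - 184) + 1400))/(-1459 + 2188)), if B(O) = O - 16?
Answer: 55*I*sqrt(1956553)/27 ≈ 2849.3*I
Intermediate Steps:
B(O) = -16 + O
55*sqrt(-2685 + (B(13) + (((196 - 597) - 184) + 1400))/(-1459 + 2188)) = 55*sqrt(-2685 + ((-16 + 13) + (((196 - 597) - 184) + 1400))/(-1459 + 2188)) = 55*sqrt(-2685 + (-3 + ((-401 - 184) + 1400))/729) = 55*sqrt(-2685 + (-3 + (-585 + 1400))*(1/729)) = 55*sqrt(-2685 + (-3 + 815)*(1/729)) = 55*sqrt(-2685 + 812*(1/729)) = 55*sqrt(-2685 + 812/729) = 55*sqrt(-1956553/729) = 55*(I*sqrt(1956553)/27) = 55*I*sqrt(1956553)/27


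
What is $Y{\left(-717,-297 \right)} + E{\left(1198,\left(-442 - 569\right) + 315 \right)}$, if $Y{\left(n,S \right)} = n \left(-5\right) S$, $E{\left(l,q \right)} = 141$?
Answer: $-1064604$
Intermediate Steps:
$Y{\left(n,S \right)} = - 5 S n$ ($Y{\left(n,S \right)} = - 5 n S = - 5 S n$)
$Y{\left(-717,-297 \right)} + E{\left(1198,\left(-442 - 569\right) + 315 \right)} = \left(-5\right) \left(-297\right) \left(-717\right) + 141 = -1064745 + 141 = -1064604$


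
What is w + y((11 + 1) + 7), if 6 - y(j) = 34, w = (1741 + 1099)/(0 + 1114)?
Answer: -14176/557 ≈ -25.451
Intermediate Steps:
w = 1420/557 (w = 2840/1114 = 2840*(1/1114) = 1420/557 ≈ 2.5494)
y(j) = -28 (y(j) = 6 - 1*34 = 6 - 34 = -28)
w + y((11 + 1) + 7) = 1420/557 - 28 = -14176/557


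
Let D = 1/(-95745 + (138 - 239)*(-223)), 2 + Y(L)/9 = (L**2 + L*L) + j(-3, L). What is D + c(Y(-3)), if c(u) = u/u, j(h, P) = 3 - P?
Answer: 73221/73222 ≈ 0.99999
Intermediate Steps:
Y(L) = 9 - 9*L + 18*L**2 (Y(L) = -18 + 9*((L**2 + L*L) + (3 - L)) = -18 + 9*((L**2 + L**2) + (3 - L)) = -18 + 9*(2*L**2 + (3 - L)) = -18 + 9*(3 - L + 2*L**2) = -18 + (27 - 9*L + 18*L**2) = 9 - 9*L + 18*L**2)
c(u) = 1
D = -1/73222 (D = 1/(-95745 - 101*(-223)) = 1/(-95745 + 22523) = 1/(-73222) = -1/73222 ≈ -1.3657e-5)
D + c(Y(-3)) = -1/73222 + 1 = 73221/73222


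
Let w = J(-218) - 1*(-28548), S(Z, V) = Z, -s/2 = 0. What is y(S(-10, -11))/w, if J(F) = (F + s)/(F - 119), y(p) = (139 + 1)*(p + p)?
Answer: -471800/4810447 ≈ -0.098078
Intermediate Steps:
s = 0 (s = -2*0 = 0)
y(p) = 280*p (y(p) = 140*(2*p) = 280*p)
J(F) = F/(-119 + F) (J(F) = (F + 0)/(F - 119) = F/(-119 + F))
w = 9620894/337 (w = -218/(-119 - 218) - 1*(-28548) = -218/(-337) + 28548 = -218*(-1/337) + 28548 = 218/337 + 28548 = 9620894/337 ≈ 28549.)
y(S(-10, -11))/w = (280*(-10))/(9620894/337) = -2800*337/9620894 = -471800/4810447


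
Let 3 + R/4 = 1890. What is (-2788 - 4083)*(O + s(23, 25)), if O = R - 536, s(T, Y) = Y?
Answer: -48351227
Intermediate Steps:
R = 7548 (R = -12 + 4*1890 = -12 + 7560 = 7548)
O = 7012 (O = 7548 - 536 = 7012)
(-2788 - 4083)*(O + s(23, 25)) = (-2788 - 4083)*(7012 + 25) = -6871*7037 = -48351227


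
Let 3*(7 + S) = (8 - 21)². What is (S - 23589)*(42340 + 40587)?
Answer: -5856221813/3 ≈ -1.9521e+9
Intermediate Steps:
S = 148/3 (S = -7 + (8 - 21)²/3 = -7 + (⅓)*(-13)² = -7 + (⅓)*169 = -7 + 169/3 = 148/3 ≈ 49.333)
(S - 23589)*(42340 + 40587) = (148/3 - 23589)*(42340 + 40587) = -70619/3*82927 = -5856221813/3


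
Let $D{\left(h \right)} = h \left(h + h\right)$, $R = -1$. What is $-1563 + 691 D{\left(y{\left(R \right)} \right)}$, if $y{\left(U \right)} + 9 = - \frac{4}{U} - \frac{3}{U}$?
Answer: $3965$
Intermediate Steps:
$y{\left(U \right)} = -9 - \frac{7}{U}$
$D{\left(h \right)} = 2 h^{2}$ ($D{\left(h \right)} = h 2 h = 2 h^{2}$)
$-1563 + 691 D{\left(y{\left(R \right)} \right)} = -1563 + 691 \cdot 2 \left(-9 - \frac{7}{-1}\right)^{2} = -1563 + 691 \cdot 2 \left(-9 - -7\right)^{2} = -1563 + 691 \cdot 2 \left(-9 + 7\right)^{2} = -1563 + 691 \cdot 2 \left(-2\right)^{2} = -1563 + 691 \cdot 2 \cdot 4 = -1563 + 691 \cdot 8 = -1563 + 5528 = 3965$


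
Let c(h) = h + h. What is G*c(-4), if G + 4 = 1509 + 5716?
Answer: -57768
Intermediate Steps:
G = 7221 (G = -4 + (1509 + 5716) = -4 + 7225 = 7221)
c(h) = 2*h
G*c(-4) = 7221*(2*(-4)) = 7221*(-8) = -57768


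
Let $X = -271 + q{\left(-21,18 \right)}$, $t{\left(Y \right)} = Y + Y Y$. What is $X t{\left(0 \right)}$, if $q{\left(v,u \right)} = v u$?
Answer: $0$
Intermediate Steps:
$q{\left(v,u \right)} = u v$
$t{\left(Y \right)} = Y + Y^{2}$
$X = -649$ ($X = -271 + 18 \left(-21\right) = -271 - 378 = -649$)
$X t{\left(0 \right)} = - 649 \cdot 0 \left(1 + 0\right) = - 649 \cdot 0 \cdot 1 = \left(-649\right) 0 = 0$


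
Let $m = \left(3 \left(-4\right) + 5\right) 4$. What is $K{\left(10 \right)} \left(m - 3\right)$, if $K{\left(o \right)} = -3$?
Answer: $93$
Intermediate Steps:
$m = -28$ ($m = \left(-12 + 5\right) 4 = \left(-7\right) 4 = -28$)
$K{\left(10 \right)} \left(m - 3\right) = - 3 \left(-28 - 3\right) = \left(-3\right) \left(-31\right) = 93$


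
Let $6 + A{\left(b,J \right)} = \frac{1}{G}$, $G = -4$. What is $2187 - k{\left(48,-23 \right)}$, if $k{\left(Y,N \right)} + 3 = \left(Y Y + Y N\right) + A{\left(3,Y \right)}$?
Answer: $\frac{3985}{4} \approx 996.25$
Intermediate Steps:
$A{\left(b,J \right)} = - \frac{25}{4}$ ($A{\left(b,J \right)} = -6 + \frac{1}{-4} = -6 - \frac{1}{4} = - \frac{25}{4}$)
$k{\left(Y,N \right)} = - \frac{37}{4} + Y^{2} + N Y$ ($k{\left(Y,N \right)} = -3 - \left(\frac{25}{4} - Y N - Y Y\right) = -3 - \left(\frac{25}{4} - Y^{2} - N Y\right) = -3 + \left(- \frac{25}{4} + Y^{2} + N Y\right) = - \frac{37}{4} + Y^{2} + N Y$)
$2187 - k{\left(48,-23 \right)} = 2187 - \left(- \frac{37}{4} + 48^{2} - 1104\right) = 2187 - \left(- \frac{37}{4} + 2304 - 1104\right) = 2187 - \frac{4763}{4} = \frac{3985}{4}$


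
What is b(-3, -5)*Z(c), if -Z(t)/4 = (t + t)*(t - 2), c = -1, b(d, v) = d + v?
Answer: 192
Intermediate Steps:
Z(t) = -8*t*(-2 + t) (Z(t) = -4*(t + t)*(t - 2) = -4*2*t*(-2 + t) = -8*t*(-2 + t))
b(-3, -5)*Z(c) = (-3 - 5)*(8*(-1)*(2 - 1*(-1))) = -64*(-1)*(2 + 1) = -64*(-1)*3 = -8*(-24) = 192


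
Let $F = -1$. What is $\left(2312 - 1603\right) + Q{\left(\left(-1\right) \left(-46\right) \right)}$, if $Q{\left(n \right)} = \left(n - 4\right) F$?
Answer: $667$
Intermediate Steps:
$Q{\left(n \right)} = 4 - n$ ($Q{\left(n \right)} = \left(n - 4\right) \left(-1\right) = \left(-4 + n\right) \left(-1\right) = 4 - n$)
$\left(2312 - 1603\right) + Q{\left(\left(-1\right) \left(-46\right) \right)} = \left(2312 - 1603\right) + \left(4 - \left(-1\right) \left(-46\right)\right) = 709 + \left(4 - 46\right) = 709 - 42 = 667$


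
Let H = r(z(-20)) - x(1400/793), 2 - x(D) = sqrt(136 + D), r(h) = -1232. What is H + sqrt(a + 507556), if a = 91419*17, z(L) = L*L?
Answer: -1234 + sqrt(2061679) + 8*sqrt(1353651)/793 ≈ 213.59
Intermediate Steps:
z(L) = L**2
a = 1554123
x(D) = 2 - sqrt(136 + D)
H = -1234 + 8*sqrt(1353651)/793 (H = -1232 - (2 - sqrt(136 + 1400/793)) = -1232 - (2 - sqrt(109248/793)) = -1232 - (2 - 8*sqrt(1353651)/793) = -1232 + (-2 + 8*sqrt(1353651)/793) = -1234 + 8*sqrt(1353651)/793 ≈ -1222.3)
H + sqrt(a + 507556) = (-1234 + 8*sqrt(1353651)/793) + sqrt(1554123 + 507556) = (-1234 + 8*sqrt(1353651)/793) + sqrt(2061679) = -1234 + sqrt(2061679) + 8*sqrt(1353651)/793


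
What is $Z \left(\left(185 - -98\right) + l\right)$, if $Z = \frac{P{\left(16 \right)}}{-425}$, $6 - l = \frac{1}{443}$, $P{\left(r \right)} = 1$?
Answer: $- \frac{128026}{188275} \approx -0.67999$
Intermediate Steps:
$l = \frac{2657}{443}$ ($l = 6 - \frac{1}{443} = \frac{2657}{443} \approx 5.9977$)
$Z = - \frac{1}{425}$ ($Z = 1 \frac{1}{-425} = 1 \left(- \frac{1}{425}\right) = - \frac{1}{425} \approx -0.0023529$)
$Z \left(\left(185 - -98\right) + l\right) = - \frac{\left(185 - -98\right) + \frac{2657}{443}}{425} = - \frac{\left(185 + 98\right) + \frac{2657}{443}}{425} = - \frac{283 + \frac{2657}{443}}{425} = \left(- \frac{1}{425}\right) \frac{128026}{443} = - \frac{128026}{188275}$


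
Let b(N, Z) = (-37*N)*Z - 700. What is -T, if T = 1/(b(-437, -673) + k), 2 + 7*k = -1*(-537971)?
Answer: 7/75639090 ≈ 9.2545e-8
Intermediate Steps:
b(N, Z) = -700 - 37*N*Z (b(N, Z) = -37*N*Z - 700 = -700 - 37*N*Z)
k = 537969/7 (k = -2/7 + (-1*(-537971))/7 = -2/7 + (1/7)*537971 = -2/7 + 76853 = 537969/7 ≈ 76853.)
T = -7/75639090 (T = 1/((-700 - 37*(-437)*(-673)) + 537969/7) = 1/((-700 - 10881737) + 537969/7) = 1/(-10882437 + 537969/7) = 1/(-75639090/7) = -7/75639090 ≈ -9.2545e-8)
-T = -1*(-7/75639090) = 7/75639090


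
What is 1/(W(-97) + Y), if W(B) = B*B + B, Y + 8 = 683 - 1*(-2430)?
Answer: 1/12417 ≈ 8.0535e-5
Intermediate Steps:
Y = 3105 (Y = -8 + (683 - 1*(-2430)) = -8 + (683 + 2430) = -8 + 3113 = 3105)
W(B) = B + B² (W(B) = B² + B = B + B²)
1/(W(-97) + Y) = 1/(-97*(1 - 97) + 3105) = 1/(-97*(-96) + 3105) = 1/(9312 + 3105) = 1/12417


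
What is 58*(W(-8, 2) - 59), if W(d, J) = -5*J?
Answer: -4002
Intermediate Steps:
58*(W(-8, 2) - 59) = 58*(-5*2 - 59) = 58*(-10 - 59) = 58*(-69) = -4002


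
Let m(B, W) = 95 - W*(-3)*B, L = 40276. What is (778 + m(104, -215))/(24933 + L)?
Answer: -66207/65209 ≈ -1.0153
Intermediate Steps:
m(B, W) = 95 + 3*B*W (m(B, W) = 95 - (-3*W)*B = 95 - (-3)*B*W = 95 + 3*B*W)
(778 + m(104, -215))/(24933 + L) = (778 + (95 + 3*104*(-215)))/(24933 + 40276) = (778 + (95 - 67080))/65209 = (778 - 66985)*(1/65209) = -66207*1/65209 = -66207/65209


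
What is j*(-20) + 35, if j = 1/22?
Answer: 375/11 ≈ 34.091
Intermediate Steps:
j = 1/22 ≈ 0.045455
j*(-20) + 35 = (1/22)*(-20) + 35 = -10/11 + 35 = 375/11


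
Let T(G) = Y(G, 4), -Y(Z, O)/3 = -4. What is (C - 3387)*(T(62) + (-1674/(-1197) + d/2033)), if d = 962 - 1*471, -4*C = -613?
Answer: -2510825785/56924 ≈ -44108.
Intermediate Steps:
Y(Z, O) = 12 (Y(Z, O) = -3*(-4) = 12)
C = 613/4 (C = -¼*(-613) = 613/4 ≈ 153.25)
T(G) = 12
d = 491 (d = 962 - 471 = 491)
(C - 3387)*(T(62) + (-1674/(-1197) + d/2033)) = (613/4 - 3387)*(12 + (-1674/(-1197) + 491/2033)) = -12935*(12 + (-1674*(-1/1197) + 491*(1/2033)))/4 = -12935*(12 + (186/133 + 491/2033))/4 = -12935*(12 + 23339/14231)/4 = -12935/4*194111/14231 = -2510825785/56924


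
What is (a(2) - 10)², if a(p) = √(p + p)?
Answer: 64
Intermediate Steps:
a(p) = √2*√p (a(p) = √(2*p) = √2*√p)
(a(2) - 10)² = (√2*√2 - 10)² = (2 - 10)² = (-8)² = 64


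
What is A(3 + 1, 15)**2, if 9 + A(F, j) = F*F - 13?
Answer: 36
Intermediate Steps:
A(F, j) = -22 + F**2 (A(F, j) = -9 + (F*F - 13) = -9 + (F**2 - 13) = -9 + (-13 + F**2) = -22 + F**2)
A(3 + 1, 15)**2 = (-22 + (3 + 1)**2)**2 = (-22 + 4**2)**2 = (-22 + 16)**2 = (-6)**2 = 36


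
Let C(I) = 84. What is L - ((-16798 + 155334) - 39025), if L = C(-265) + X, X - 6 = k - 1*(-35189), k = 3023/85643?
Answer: -5501018153/85643 ≈ -64232.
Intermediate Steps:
k = 3023/85643 (k = 3023*(1/85643) = 3023/85643 ≈ 0.035298)
X = 3014208408/85643 (X = 6 + (3023/85643 - 1*(-35189)) = 6 + (3023/85643 + 35189) = 6 + 3013694550/85643 = 3014208408/85643 ≈ 35195.)
L = 3021402420/85643 (L = 84 + 3014208408/85643 = 3021402420/85643 ≈ 35279.)
L - ((-16798 + 155334) - 39025) = 3021402420/85643 - ((-16798 + 155334) - 39025) = 3021402420/85643 - (138536 - 39025) = 3021402420/85643 - 1*99511 = 3021402420/85643 - 99511 = -5501018153/85643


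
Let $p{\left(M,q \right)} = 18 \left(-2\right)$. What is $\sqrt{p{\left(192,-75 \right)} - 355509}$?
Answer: $3 i \sqrt{39505} \approx 596.28 i$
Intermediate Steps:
$p{\left(M,q \right)} = -36$
$\sqrt{p{\left(192,-75 \right)} - 355509} = \sqrt{-36 - 355509} = \sqrt{-355545} = 3 i \sqrt{39505}$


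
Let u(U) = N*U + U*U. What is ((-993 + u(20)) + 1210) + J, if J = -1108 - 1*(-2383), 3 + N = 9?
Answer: 2012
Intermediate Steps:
N = 6 (N = -3 + 9 = 6)
u(U) = U² + 6*U (u(U) = 6*U + U*U = 6*U + U² = U² + 6*U)
J = 1275 (J = -1108 + 2383 = 1275)
((-993 + u(20)) + 1210) + J = ((-993 + 20*(6 + 20)) + 1210) + 1275 = ((-993 + 20*26) + 1210) + 1275 = ((-993 + 520) + 1210) + 1275 = (-473 + 1210) + 1275 = 737 + 1275 = 2012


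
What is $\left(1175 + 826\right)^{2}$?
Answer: $4004001$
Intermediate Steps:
$\left(1175 + 826\right)^{2} = 2001^{2} = 4004001$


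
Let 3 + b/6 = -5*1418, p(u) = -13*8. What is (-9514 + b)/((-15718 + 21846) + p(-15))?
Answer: -6509/753 ≈ -8.6441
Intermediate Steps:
p(u) = -104
b = -42558 (b = -18 + 6*(-5*1418) = -18 + 6*(-1*7090) = -18 + 6*(-7090) = -18 - 42540 = -42558)
(-9514 + b)/((-15718 + 21846) + p(-15)) = (-9514 - 42558)/((-15718 + 21846) - 104) = -52072/(6128 - 104) = -52072/6024 = -52072*1/6024 = -6509/753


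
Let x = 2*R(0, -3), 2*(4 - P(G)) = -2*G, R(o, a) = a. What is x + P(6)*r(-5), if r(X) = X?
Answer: -56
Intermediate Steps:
P(G) = 4 + G (P(G) = 4 - (-1)*G = 4 + G)
x = -6 (x = 2*(-3) = -6)
x + P(6)*r(-5) = -6 + (4 + 6)*(-5) = -6 + 10*(-5) = -6 - 50 = -56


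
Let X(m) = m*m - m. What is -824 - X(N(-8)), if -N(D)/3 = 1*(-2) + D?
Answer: -1694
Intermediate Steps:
N(D) = 6 - 3*D (N(D) = -3*(1*(-2) + D) = -3*(-2 + D) = 6 - 3*D)
X(m) = m² - m
-824 - X(N(-8)) = -824 - (6 - 3*(-8))*(-1 + (6 - 3*(-8))) = -824 - (6 + 24)*(-1 + (6 + 24)) = -824 - 30*(-1 + 30) = -824 - 30*29 = -824 - 1*870 = -824 - 870 = -1694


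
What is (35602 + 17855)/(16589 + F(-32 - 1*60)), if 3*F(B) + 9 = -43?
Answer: 160371/49715 ≈ 3.2258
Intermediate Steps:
F(B) = -52/3 (F(B) = -3 + (⅓)*(-43) = -3 - 43/3 = -52/3)
(35602 + 17855)/(16589 + F(-32 - 1*60)) = (35602 + 17855)/(16589 - 52/3) = 53457/(49715/3) = 53457*(3/49715) = 160371/49715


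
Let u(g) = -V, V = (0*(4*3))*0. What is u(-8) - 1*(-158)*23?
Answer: 3634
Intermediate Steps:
V = 0 (V = (0*12)*0 = 0*0 = 0)
u(g) = 0 (u(g) = -1*0 = 0)
u(-8) - 1*(-158)*23 = 0 - 1*(-158)*23 = 0 + 158*23 = 0 + 3634 = 3634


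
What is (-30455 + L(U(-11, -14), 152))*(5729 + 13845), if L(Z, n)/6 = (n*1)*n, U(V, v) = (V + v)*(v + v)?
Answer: 2117300006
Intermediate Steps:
U(V, v) = 2*v*(V + v) (U(V, v) = (V + v)*(2*v) = 2*v*(V + v))
L(Z, n) = 6*n² (L(Z, n) = 6*((n*1)*n) = 6*(n*n) = 6*n²)
(-30455 + L(U(-11, -14), 152))*(5729 + 13845) = (-30455 + 6*152²)*(5729 + 13845) = (-30455 + 6*23104)*19574 = (-30455 + 138624)*19574 = 108169*19574 = 2117300006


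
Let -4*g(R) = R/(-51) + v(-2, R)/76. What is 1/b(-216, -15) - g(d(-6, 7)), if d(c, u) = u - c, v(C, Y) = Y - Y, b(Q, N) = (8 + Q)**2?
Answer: -140557/2206464 ≈ -0.063702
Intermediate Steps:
v(C, Y) = 0
g(R) = R/204 (g(R) = -(R/(-51) + 0/76)/4 = -(R*(-1/51) + 0*(1/76))/4 = -(-R/51 + 0)/4 = -(-1)*R/204 = R/204)
1/b(-216, -15) - g(d(-6, 7)) = 1/((8 - 216)**2) - (7 - 1*(-6))/204 = 1/((-208)**2) - (7 + 6)/204 = 1/43264 - 13/204 = -140557/2206464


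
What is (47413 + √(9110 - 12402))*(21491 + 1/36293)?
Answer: 36980853400832/36293 + 1559945728*I*√823/36293 ≈ 1.019e+9 + 1.2331e+6*I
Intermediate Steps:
(47413 + √(9110 - 12402))*(21491 + 1/36293) = (47413 + √(-3292))*(21491 + 1/36293) = (47413 + 2*I*√823)*(779972864/36293) = 36980853400832/36293 + 1559945728*I*√823/36293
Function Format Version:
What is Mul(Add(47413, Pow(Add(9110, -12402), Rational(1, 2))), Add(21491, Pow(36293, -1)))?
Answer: Add(Rational(36980853400832, 36293), Mul(Rational(1559945728, 36293), I, Pow(823, Rational(1, 2)))) ≈ Add(1.0190e+9, Mul(1.2331e+6, I))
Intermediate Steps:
Mul(Add(47413, Pow(Add(9110, -12402), Rational(1, 2))), Add(21491, Pow(36293, -1))) = Mul(Add(47413, Pow(-3292, Rational(1, 2))), Add(21491, Rational(1, 36293))) = Mul(Add(47413, Mul(2, I, Pow(823, Rational(1, 2)))), Rational(779972864, 36293)) = Add(Rational(36980853400832, 36293), Mul(Rational(1559945728, 36293), I, Pow(823, Rational(1, 2))))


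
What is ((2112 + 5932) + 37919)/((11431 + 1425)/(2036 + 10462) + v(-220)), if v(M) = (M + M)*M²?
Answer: -287222787/133078697572 ≈ -0.0021583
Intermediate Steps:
v(M) = 2*M³ (v(M) = (2*M)*M² = 2*M³)
((2112 + 5932) + 37919)/((11431 + 1425)/(2036 + 10462) + v(-220)) = ((2112 + 5932) + 37919)/((11431 + 1425)/(2036 + 10462) + 2*(-220)³) = (8044 + 37919)/(12856/12498 + 2*(-10648000)) = 45963/(12856*(1/12498) - 21296000) = 45963/(6428/6249 - 21296000) = 45963/(-133078697572/6249) = 45963*(-6249/133078697572) = -287222787/133078697572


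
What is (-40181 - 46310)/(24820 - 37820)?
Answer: 86491/13000 ≈ 6.6532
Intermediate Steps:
(-40181 - 46310)/(24820 - 37820) = -86491/(-13000) = -86491*(-1/13000) = 86491/13000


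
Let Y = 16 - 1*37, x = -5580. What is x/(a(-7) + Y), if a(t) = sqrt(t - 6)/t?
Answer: 2870910/10811 - 19530*I*sqrt(13)/10811 ≈ 265.55 - 6.5134*I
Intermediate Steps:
a(t) = sqrt(-6 + t)/t
Y = -21 (Y = 16 - 37 = -21)
x/(a(-7) + Y) = -5580/(sqrt(-6 - 7)/(-7) - 21) = -5580/(-I*sqrt(13)/7 - 21) = -5580/(-21 - I*sqrt(13)/7)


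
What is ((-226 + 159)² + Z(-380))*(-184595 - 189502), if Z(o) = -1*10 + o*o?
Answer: -55695187263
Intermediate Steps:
Z(o) = -10 + o²
((-226 + 159)² + Z(-380))*(-184595 - 189502) = ((-226 + 159)² + (-10 + (-380)²))*(-184595 - 189502) = ((-67)² + (-10 + 144400))*(-374097) = (4489 + 144390)*(-374097) = 148879*(-374097) = -55695187263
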